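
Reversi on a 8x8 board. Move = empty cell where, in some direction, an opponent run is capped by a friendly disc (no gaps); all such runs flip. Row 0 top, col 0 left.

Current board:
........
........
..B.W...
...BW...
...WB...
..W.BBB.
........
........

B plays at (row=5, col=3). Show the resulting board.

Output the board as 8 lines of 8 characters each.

Place B at (5,3); scan 8 dirs for brackets.
Dir NW: first cell '.' (not opp) -> no flip
Dir N: opp run (4,3) capped by B -> flip
Dir NE: first cell 'B' (not opp) -> no flip
Dir W: opp run (5,2), next='.' -> no flip
Dir E: first cell 'B' (not opp) -> no flip
Dir SW: first cell '.' (not opp) -> no flip
Dir S: first cell '.' (not opp) -> no flip
Dir SE: first cell '.' (not opp) -> no flip
All flips: (4,3)

Answer: ........
........
..B.W...
...BW...
...BB...
..WBBBB.
........
........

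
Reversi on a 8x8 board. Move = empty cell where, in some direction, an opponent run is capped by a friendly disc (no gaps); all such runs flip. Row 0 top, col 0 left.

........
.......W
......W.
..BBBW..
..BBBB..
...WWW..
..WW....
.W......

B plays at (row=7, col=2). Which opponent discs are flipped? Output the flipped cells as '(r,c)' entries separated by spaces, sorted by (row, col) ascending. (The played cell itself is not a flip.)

Dir NW: first cell '.' (not opp) -> no flip
Dir N: opp run (6,2), next='.' -> no flip
Dir NE: opp run (6,3) (5,4) capped by B -> flip
Dir W: opp run (7,1), next='.' -> no flip
Dir E: first cell '.' (not opp) -> no flip
Dir SW: edge -> no flip
Dir S: edge -> no flip
Dir SE: edge -> no flip

Answer: (5,4) (6,3)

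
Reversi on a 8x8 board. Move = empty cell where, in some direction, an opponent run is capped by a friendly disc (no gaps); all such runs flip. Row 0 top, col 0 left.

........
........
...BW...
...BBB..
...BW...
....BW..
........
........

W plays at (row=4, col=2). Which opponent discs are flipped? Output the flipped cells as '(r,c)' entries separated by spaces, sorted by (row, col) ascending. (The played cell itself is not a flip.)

Dir NW: first cell '.' (not opp) -> no flip
Dir N: first cell '.' (not opp) -> no flip
Dir NE: opp run (3,3) capped by W -> flip
Dir W: first cell '.' (not opp) -> no flip
Dir E: opp run (4,3) capped by W -> flip
Dir SW: first cell '.' (not opp) -> no flip
Dir S: first cell '.' (not opp) -> no flip
Dir SE: first cell '.' (not opp) -> no flip

Answer: (3,3) (4,3)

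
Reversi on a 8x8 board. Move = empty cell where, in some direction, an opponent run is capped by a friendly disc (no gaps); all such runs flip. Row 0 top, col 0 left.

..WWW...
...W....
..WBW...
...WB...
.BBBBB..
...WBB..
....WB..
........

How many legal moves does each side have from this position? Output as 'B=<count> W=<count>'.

-- B to move --
(0,1): no bracket -> illegal
(0,5): no bracket -> illegal
(1,1): flips 2 -> legal
(1,2): no bracket -> illegal
(1,4): flips 1 -> legal
(1,5): flips 2 -> legal
(2,1): flips 1 -> legal
(2,5): flips 1 -> legal
(3,1): no bracket -> illegal
(3,2): flips 1 -> legal
(3,5): no bracket -> illegal
(5,2): flips 1 -> legal
(6,2): flips 1 -> legal
(6,3): flips 2 -> legal
(7,3): flips 1 -> legal
(7,4): flips 1 -> legal
(7,5): flips 2 -> legal
B mobility = 12
-- W to move --
(1,2): no bracket -> illegal
(1,4): no bracket -> illegal
(2,5): no bracket -> illegal
(3,0): no bracket -> illegal
(3,1): flips 1 -> legal
(3,2): no bracket -> illegal
(3,5): flips 2 -> legal
(3,6): no bracket -> illegal
(4,0): no bracket -> illegal
(4,6): flips 1 -> legal
(5,0): no bracket -> illegal
(5,1): flips 1 -> legal
(5,2): no bracket -> illegal
(5,6): flips 2 -> legal
(6,3): no bracket -> illegal
(6,6): flips 3 -> legal
(7,4): no bracket -> illegal
(7,5): no bracket -> illegal
(7,6): no bracket -> illegal
W mobility = 6

Answer: B=12 W=6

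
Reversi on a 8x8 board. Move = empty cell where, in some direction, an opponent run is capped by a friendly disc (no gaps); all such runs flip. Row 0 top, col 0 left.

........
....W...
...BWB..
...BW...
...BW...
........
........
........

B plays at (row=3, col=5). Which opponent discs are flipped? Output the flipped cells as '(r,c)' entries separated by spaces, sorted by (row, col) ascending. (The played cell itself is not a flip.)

Dir NW: opp run (2,4), next='.' -> no flip
Dir N: first cell 'B' (not opp) -> no flip
Dir NE: first cell '.' (not opp) -> no flip
Dir W: opp run (3,4) capped by B -> flip
Dir E: first cell '.' (not opp) -> no flip
Dir SW: opp run (4,4), next='.' -> no flip
Dir S: first cell '.' (not opp) -> no flip
Dir SE: first cell '.' (not opp) -> no flip

Answer: (3,4)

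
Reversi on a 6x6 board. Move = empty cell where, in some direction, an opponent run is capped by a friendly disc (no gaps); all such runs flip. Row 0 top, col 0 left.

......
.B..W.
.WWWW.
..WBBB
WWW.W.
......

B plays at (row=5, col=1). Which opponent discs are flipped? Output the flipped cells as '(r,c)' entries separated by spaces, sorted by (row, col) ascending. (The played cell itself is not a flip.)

Answer: (4,2)

Derivation:
Dir NW: opp run (4,0), next=edge -> no flip
Dir N: opp run (4,1), next='.' -> no flip
Dir NE: opp run (4,2) capped by B -> flip
Dir W: first cell '.' (not opp) -> no flip
Dir E: first cell '.' (not opp) -> no flip
Dir SW: edge -> no flip
Dir S: edge -> no flip
Dir SE: edge -> no flip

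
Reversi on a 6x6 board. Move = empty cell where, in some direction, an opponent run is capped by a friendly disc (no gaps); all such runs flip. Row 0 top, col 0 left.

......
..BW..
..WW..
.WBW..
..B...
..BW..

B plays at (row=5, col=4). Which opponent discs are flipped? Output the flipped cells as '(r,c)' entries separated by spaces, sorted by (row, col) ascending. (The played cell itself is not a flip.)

Answer: (5,3)

Derivation:
Dir NW: first cell '.' (not opp) -> no flip
Dir N: first cell '.' (not opp) -> no flip
Dir NE: first cell '.' (not opp) -> no flip
Dir W: opp run (5,3) capped by B -> flip
Dir E: first cell '.' (not opp) -> no flip
Dir SW: edge -> no flip
Dir S: edge -> no flip
Dir SE: edge -> no flip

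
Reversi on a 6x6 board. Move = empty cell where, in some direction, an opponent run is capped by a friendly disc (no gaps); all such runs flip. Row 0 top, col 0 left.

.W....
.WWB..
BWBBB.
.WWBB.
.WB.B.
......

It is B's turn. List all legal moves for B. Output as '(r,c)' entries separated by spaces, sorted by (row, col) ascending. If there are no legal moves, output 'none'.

(0,0): flips 1 -> legal
(0,2): flips 2 -> legal
(0,3): no bracket -> illegal
(1,0): flips 2 -> legal
(3,0): flips 2 -> legal
(4,0): flips 2 -> legal
(4,3): no bracket -> illegal
(5,0): flips 2 -> legal
(5,1): no bracket -> illegal
(5,2): no bracket -> illegal

Answer: (0,0) (0,2) (1,0) (3,0) (4,0) (5,0)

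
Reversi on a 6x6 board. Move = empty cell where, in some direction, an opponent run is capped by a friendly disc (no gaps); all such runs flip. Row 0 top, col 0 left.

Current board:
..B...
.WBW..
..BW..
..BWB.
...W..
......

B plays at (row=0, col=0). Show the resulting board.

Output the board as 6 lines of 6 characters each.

Place B at (0,0); scan 8 dirs for brackets.
Dir NW: edge -> no flip
Dir N: edge -> no flip
Dir NE: edge -> no flip
Dir W: edge -> no flip
Dir E: first cell '.' (not opp) -> no flip
Dir SW: edge -> no flip
Dir S: first cell '.' (not opp) -> no flip
Dir SE: opp run (1,1) capped by B -> flip
All flips: (1,1)

Answer: B.B...
.BBW..
..BW..
..BWB.
...W..
......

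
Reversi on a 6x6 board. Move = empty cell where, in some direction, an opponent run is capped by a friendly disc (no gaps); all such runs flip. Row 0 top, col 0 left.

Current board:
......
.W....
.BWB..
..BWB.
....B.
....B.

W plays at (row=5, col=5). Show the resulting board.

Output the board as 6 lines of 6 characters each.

Answer: ......
.W....
.BWB..
..BWB.
....W.
....BW

Derivation:
Place W at (5,5); scan 8 dirs for brackets.
Dir NW: opp run (4,4) capped by W -> flip
Dir N: first cell '.' (not opp) -> no flip
Dir NE: edge -> no flip
Dir W: opp run (5,4), next='.' -> no flip
Dir E: edge -> no flip
Dir SW: edge -> no flip
Dir S: edge -> no flip
Dir SE: edge -> no flip
All flips: (4,4)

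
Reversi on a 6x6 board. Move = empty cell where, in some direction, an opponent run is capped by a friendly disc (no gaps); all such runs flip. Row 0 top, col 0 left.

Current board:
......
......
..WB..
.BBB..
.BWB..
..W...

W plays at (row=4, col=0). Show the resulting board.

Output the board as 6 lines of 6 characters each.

Place W at (4,0); scan 8 dirs for brackets.
Dir NW: edge -> no flip
Dir N: first cell '.' (not opp) -> no flip
Dir NE: opp run (3,1) capped by W -> flip
Dir W: edge -> no flip
Dir E: opp run (4,1) capped by W -> flip
Dir SW: edge -> no flip
Dir S: first cell '.' (not opp) -> no flip
Dir SE: first cell '.' (not opp) -> no flip
All flips: (3,1) (4,1)

Answer: ......
......
..WB..
.WBB..
WWWB..
..W...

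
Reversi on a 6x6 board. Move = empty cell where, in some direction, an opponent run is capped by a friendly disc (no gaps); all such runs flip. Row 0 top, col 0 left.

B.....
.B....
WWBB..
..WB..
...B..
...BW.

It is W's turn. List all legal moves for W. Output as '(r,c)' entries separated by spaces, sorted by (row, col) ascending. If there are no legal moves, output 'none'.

Answer: (0,1) (0,2) (1,2) (1,4) (2,4) (3,4) (5,2)

Derivation:
(0,1): flips 1 -> legal
(0,2): flips 1 -> legal
(1,0): no bracket -> illegal
(1,2): flips 1 -> legal
(1,3): no bracket -> illegal
(1,4): flips 1 -> legal
(2,4): flips 2 -> legal
(3,1): no bracket -> illegal
(3,4): flips 1 -> legal
(4,2): no bracket -> illegal
(4,4): no bracket -> illegal
(5,2): flips 1 -> legal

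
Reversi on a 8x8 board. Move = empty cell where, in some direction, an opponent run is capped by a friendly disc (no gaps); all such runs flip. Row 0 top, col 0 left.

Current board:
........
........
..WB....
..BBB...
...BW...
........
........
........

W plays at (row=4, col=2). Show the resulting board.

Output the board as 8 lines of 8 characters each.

Answer: ........
........
..WB....
..WBB...
..WWW...
........
........
........

Derivation:
Place W at (4,2); scan 8 dirs for brackets.
Dir NW: first cell '.' (not opp) -> no flip
Dir N: opp run (3,2) capped by W -> flip
Dir NE: opp run (3,3), next='.' -> no flip
Dir W: first cell '.' (not opp) -> no flip
Dir E: opp run (4,3) capped by W -> flip
Dir SW: first cell '.' (not opp) -> no flip
Dir S: first cell '.' (not opp) -> no flip
Dir SE: first cell '.' (not opp) -> no flip
All flips: (3,2) (4,3)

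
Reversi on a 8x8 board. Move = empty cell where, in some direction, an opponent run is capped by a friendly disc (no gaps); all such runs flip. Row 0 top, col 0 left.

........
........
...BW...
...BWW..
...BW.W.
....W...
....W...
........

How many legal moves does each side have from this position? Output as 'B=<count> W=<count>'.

Answer: B=6 W=5

Derivation:
-- B to move --
(1,3): no bracket -> illegal
(1,4): no bracket -> illegal
(1,5): flips 1 -> legal
(2,5): flips 2 -> legal
(2,6): no bracket -> illegal
(3,6): flips 2 -> legal
(3,7): no bracket -> illegal
(4,5): flips 2 -> legal
(4,7): no bracket -> illegal
(5,3): no bracket -> illegal
(5,5): flips 1 -> legal
(5,6): no bracket -> illegal
(5,7): no bracket -> illegal
(6,3): no bracket -> illegal
(6,5): flips 1 -> legal
(7,3): no bracket -> illegal
(7,4): no bracket -> illegal
(7,5): no bracket -> illegal
B mobility = 6
-- W to move --
(1,2): flips 1 -> legal
(1,3): no bracket -> illegal
(1,4): no bracket -> illegal
(2,2): flips 2 -> legal
(3,2): flips 2 -> legal
(4,2): flips 2 -> legal
(5,2): flips 1 -> legal
(5,3): no bracket -> illegal
W mobility = 5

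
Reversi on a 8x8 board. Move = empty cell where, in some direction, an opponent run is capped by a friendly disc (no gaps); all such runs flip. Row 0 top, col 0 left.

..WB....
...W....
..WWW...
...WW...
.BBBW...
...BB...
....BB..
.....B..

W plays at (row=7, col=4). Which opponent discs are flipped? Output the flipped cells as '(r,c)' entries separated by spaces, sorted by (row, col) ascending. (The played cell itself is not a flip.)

Answer: (5,4) (6,4)

Derivation:
Dir NW: first cell '.' (not opp) -> no flip
Dir N: opp run (6,4) (5,4) capped by W -> flip
Dir NE: opp run (6,5), next='.' -> no flip
Dir W: first cell '.' (not opp) -> no flip
Dir E: opp run (7,5), next='.' -> no flip
Dir SW: edge -> no flip
Dir S: edge -> no flip
Dir SE: edge -> no flip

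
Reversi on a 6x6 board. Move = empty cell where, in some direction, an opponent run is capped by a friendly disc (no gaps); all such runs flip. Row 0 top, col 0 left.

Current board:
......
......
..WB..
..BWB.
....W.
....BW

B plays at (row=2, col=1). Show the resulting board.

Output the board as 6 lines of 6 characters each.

Place B at (2,1); scan 8 dirs for brackets.
Dir NW: first cell '.' (not opp) -> no flip
Dir N: first cell '.' (not opp) -> no flip
Dir NE: first cell '.' (not opp) -> no flip
Dir W: first cell '.' (not opp) -> no flip
Dir E: opp run (2,2) capped by B -> flip
Dir SW: first cell '.' (not opp) -> no flip
Dir S: first cell '.' (not opp) -> no flip
Dir SE: first cell 'B' (not opp) -> no flip
All flips: (2,2)

Answer: ......
......
.BBB..
..BWB.
....W.
....BW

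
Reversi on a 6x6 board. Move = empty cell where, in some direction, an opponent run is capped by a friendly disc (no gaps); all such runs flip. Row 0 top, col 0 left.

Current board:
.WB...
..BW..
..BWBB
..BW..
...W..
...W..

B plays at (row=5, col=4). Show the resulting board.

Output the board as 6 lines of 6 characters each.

Answer: .WB...
..BW..
..BWBB
..BW..
...B..
...WB.

Derivation:
Place B at (5,4); scan 8 dirs for brackets.
Dir NW: opp run (4,3) capped by B -> flip
Dir N: first cell '.' (not opp) -> no flip
Dir NE: first cell '.' (not opp) -> no flip
Dir W: opp run (5,3), next='.' -> no flip
Dir E: first cell '.' (not opp) -> no flip
Dir SW: edge -> no flip
Dir S: edge -> no flip
Dir SE: edge -> no flip
All flips: (4,3)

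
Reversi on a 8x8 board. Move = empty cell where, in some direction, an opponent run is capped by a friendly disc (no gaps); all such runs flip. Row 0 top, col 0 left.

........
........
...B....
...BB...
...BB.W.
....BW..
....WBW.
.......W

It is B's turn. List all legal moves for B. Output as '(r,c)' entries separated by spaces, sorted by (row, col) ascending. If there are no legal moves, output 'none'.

Answer: (4,5) (5,6) (6,3) (6,7) (7,4)

Derivation:
(3,5): no bracket -> illegal
(3,6): no bracket -> illegal
(3,7): no bracket -> illegal
(4,5): flips 1 -> legal
(4,7): no bracket -> illegal
(5,3): no bracket -> illegal
(5,6): flips 1 -> legal
(5,7): no bracket -> illegal
(6,3): flips 1 -> legal
(6,7): flips 1 -> legal
(7,3): no bracket -> illegal
(7,4): flips 1 -> legal
(7,5): no bracket -> illegal
(7,6): no bracket -> illegal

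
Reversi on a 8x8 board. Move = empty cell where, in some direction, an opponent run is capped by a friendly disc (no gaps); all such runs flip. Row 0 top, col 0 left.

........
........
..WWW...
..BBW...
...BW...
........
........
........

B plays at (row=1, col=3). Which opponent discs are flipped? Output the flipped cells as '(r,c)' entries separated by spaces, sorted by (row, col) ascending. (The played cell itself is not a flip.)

Dir NW: first cell '.' (not opp) -> no flip
Dir N: first cell '.' (not opp) -> no flip
Dir NE: first cell '.' (not opp) -> no flip
Dir W: first cell '.' (not opp) -> no flip
Dir E: first cell '.' (not opp) -> no flip
Dir SW: opp run (2,2), next='.' -> no flip
Dir S: opp run (2,3) capped by B -> flip
Dir SE: opp run (2,4), next='.' -> no flip

Answer: (2,3)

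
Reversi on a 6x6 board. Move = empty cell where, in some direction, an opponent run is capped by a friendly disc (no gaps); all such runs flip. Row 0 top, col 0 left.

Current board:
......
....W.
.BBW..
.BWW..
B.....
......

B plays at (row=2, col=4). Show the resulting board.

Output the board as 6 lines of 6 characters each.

Answer: ......
....W.
.BBBB.
.BWW..
B.....
......

Derivation:
Place B at (2,4); scan 8 dirs for brackets.
Dir NW: first cell '.' (not opp) -> no flip
Dir N: opp run (1,4), next='.' -> no flip
Dir NE: first cell '.' (not opp) -> no flip
Dir W: opp run (2,3) capped by B -> flip
Dir E: first cell '.' (not opp) -> no flip
Dir SW: opp run (3,3), next='.' -> no flip
Dir S: first cell '.' (not opp) -> no flip
Dir SE: first cell '.' (not opp) -> no flip
All flips: (2,3)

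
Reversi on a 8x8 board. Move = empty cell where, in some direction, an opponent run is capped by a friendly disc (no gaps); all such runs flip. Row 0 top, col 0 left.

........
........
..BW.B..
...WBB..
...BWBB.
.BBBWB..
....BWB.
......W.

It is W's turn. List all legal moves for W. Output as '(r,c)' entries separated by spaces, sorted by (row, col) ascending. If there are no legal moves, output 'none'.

(1,1): flips 1 -> legal
(1,2): no bracket -> illegal
(1,3): no bracket -> illegal
(1,4): no bracket -> illegal
(1,5): flips 4 -> legal
(1,6): no bracket -> illegal
(2,1): flips 1 -> legal
(2,4): flips 1 -> legal
(2,6): flips 1 -> legal
(3,1): no bracket -> illegal
(3,2): flips 1 -> legal
(3,6): flips 3 -> legal
(3,7): no bracket -> illegal
(4,0): no bracket -> illegal
(4,1): no bracket -> illegal
(4,2): flips 1 -> legal
(4,7): flips 2 -> legal
(5,0): flips 3 -> legal
(5,6): flips 4 -> legal
(5,7): no bracket -> illegal
(6,0): no bracket -> illegal
(6,1): no bracket -> illegal
(6,2): flips 1 -> legal
(6,3): flips 3 -> legal
(6,7): flips 1 -> legal
(7,3): no bracket -> illegal
(7,4): flips 1 -> legal
(7,5): no bracket -> illegal
(7,7): flips 2 -> legal

Answer: (1,1) (1,5) (2,1) (2,4) (2,6) (3,2) (3,6) (4,2) (4,7) (5,0) (5,6) (6,2) (6,3) (6,7) (7,4) (7,7)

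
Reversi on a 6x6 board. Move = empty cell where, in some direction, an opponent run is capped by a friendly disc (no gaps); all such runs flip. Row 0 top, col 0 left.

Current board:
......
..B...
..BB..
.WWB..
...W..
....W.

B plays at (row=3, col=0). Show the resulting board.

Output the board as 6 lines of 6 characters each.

Answer: ......
..B...
..BB..
BBBB..
...W..
....W.

Derivation:
Place B at (3,0); scan 8 dirs for brackets.
Dir NW: edge -> no flip
Dir N: first cell '.' (not opp) -> no flip
Dir NE: first cell '.' (not opp) -> no flip
Dir W: edge -> no flip
Dir E: opp run (3,1) (3,2) capped by B -> flip
Dir SW: edge -> no flip
Dir S: first cell '.' (not opp) -> no flip
Dir SE: first cell '.' (not opp) -> no flip
All flips: (3,1) (3,2)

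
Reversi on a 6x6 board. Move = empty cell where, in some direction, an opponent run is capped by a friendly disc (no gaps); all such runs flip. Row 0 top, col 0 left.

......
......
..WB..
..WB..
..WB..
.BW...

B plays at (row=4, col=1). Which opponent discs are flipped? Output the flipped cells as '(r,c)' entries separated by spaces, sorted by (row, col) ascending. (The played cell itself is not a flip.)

Dir NW: first cell '.' (not opp) -> no flip
Dir N: first cell '.' (not opp) -> no flip
Dir NE: opp run (3,2) capped by B -> flip
Dir W: first cell '.' (not opp) -> no flip
Dir E: opp run (4,2) capped by B -> flip
Dir SW: first cell '.' (not opp) -> no flip
Dir S: first cell 'B' (not opp) -> no flip
Dir SE: opp run (5,2), next=edge -> no flip

Answer: (3,2) (4,2)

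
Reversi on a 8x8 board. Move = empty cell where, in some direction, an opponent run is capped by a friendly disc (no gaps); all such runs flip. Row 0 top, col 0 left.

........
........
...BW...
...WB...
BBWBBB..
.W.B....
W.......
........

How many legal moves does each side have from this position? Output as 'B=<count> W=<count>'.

Answer: B=7 W=9

Derivation:
-- B to move --
(1,3): no bracket -> illegal
(1,4): flips 1 -> legal
(1,5): no bracket -> illegal
(2,2): flips 1 -> legal
(2,5): flips 1 -> legal
(3,1): flips 1 -> legal
(3,2): flips 1 -> legal
(3,5): no bracket -> illegal
(5,0): no bracket -> illegal
(5,2): no bracket -> illegal
(6,1): flips 1 -> legal
(6,2): flips 1 -> legal
(7,0): no bracket -> illegal
(7,1): no bracket -> illegal
B mobility = 7
-- W to move --
(1,2): no bracket -> illegal
(1,3): flips 1 -> legal
(1,4): no bracket -> illegal
(2,2): flips 1 -> legal
(2,5): no bracket -> illegal
(3,0): no bracket -> illegal
(3,1): flips 1 -> legal
(3,2): no bracket -> illegal
(3,5): flips 1 -> legal
(3,6): no bracket -> illegal
(4,6): flips 3 -> legal
(5,0): no bracket -> illegal
(5,2): no bracket -> illegal
(5,4): flips 2 -> legal
(5,5): flips 1 -> legal
(5,6): no bracket -> illegal
(6,2): no bracket -> illegal
(6,3): flips 2 -> legal
(6,4): flips 1 -> legal
W mobility = 9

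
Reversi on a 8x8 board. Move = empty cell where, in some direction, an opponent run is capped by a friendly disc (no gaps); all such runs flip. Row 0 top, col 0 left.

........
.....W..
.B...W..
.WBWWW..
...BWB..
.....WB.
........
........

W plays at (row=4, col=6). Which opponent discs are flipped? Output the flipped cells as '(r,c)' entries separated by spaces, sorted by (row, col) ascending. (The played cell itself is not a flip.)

Dir NW: first cell 'W' (not opp) -> no flip
Dir N: first cell '.' (not opp) -> no flip
Dir NE: first cell '.' (not opp) -> no flip
Dir W: opp run (4,5) capped by W -> flip
Dir E: first cell '.' (not opp) -> no flip
Dir SW: first cell 'W' (not opp) -> no flip
Dir S: opp run (5,6), next='.' -> no flip
Dir SE: first cell '.' (not opp) -> no flip

Answer: (4,5)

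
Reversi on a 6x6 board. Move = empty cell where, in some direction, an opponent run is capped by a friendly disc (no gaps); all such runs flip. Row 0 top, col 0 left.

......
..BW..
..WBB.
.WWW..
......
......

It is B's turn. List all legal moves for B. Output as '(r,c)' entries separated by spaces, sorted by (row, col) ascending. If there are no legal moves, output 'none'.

(0,2): flips 1 -> legal
(0,3): flips 1 -> legal
(0,4): no bracket -> illegal
(1,1): no bracket -> illegal
(1,4): flips 1 -> legal
(2,0): no bracket -> illegal
(2,1): flips 1 -> legal
(3,0): no bracket -> illegal
(3,4): no bracket -> illegal
(4,0): no bracket -> illegal
(4,1): flips 1 -> legal
(4,2): flips 3 -> legal
(4,3): flips 1 -> legal
(4,4): no bracket -> illegal

Answer: (0,2) (0,3) (1,4) (2,1) (4,1) (4,2) (4,3)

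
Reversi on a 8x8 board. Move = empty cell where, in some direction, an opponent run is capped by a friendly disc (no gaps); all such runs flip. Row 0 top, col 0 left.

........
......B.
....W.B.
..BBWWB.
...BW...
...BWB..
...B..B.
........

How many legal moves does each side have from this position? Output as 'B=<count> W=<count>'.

Answer: B=4 W=11

Derivation:
-- B to move --
(1,3): no bracket -> illegal
(1,4): no bracket -> illegal
(1,5): flips 1 -> legal
(2,3): no bracket -> illegal
(2,5): flips 1 -> legal
(4,5): flips 2 -> legal
(4,6): no bracket -> illegal
(6,4): no bracket -> illegal
(6,5): flips 1 -> legal
B mobility = 4
-- W to move --
(0,5): no bracket -> illegal
(0,6): no bracket -> illegal
(0,7): no bracket -> illegal
(1,5): no bracket -> illegal
(1,7): flips 1 -> legal
(2,1): flips 2 -> legal
(2,2): flips 1 -> legal
(2,3): no bracket -> illegal
(2,5): no bracket -> illegal
(2,7): no bracket -> illegal
(3,1): flips 2 -> legal
(3,7): flips 1 -> legal
(4,1): no bracket -> illegal
(4,2): flips 2 -> legal
(4,5): no bracket -> illegal
(4,6): no bracket -> illegal
(4,7): no bracket -> illegal
(5,2): flips 2 -> legal
(5,6): flips 1 -> legal
(5,7): no bracket -> illegal
(6,2): flips 1 -> legal
(6,4): no bracket -> illegal
(6,5): no bracket -> illegal
(6,7): no bracket -> illegal
(7,2): flips 1 -> legal
(7,3): no bracket -> illegal
(7,4): no bracket -> illegal
(7,5): no bracket -> illegal
(7,6): no bracket -> illegal
(7,7): flips 2 -> legal
W mobility = 11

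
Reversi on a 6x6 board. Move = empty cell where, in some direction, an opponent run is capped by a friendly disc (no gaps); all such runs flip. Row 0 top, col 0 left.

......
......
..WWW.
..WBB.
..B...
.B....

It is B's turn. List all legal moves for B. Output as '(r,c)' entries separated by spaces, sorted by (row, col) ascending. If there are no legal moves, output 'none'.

(1,1): flips 1 -> legal
(1,2): flips 3 -> legal
(1,3): flips 1 -> legal
(1,4): flips 1 -> legal
(1,5): flips 1 -> legal
(2,1): no bracket -> illegal
(2,5): no bracket -> illegal
(3,1): flips 1 -> legal
(3,5): no bracket -> illegal
(4,1): no bracket -> illegal
(4,3): no bracket -> illegal

Answer: (1,1) (1,2) (1,3) (1,4) (1,5) (3,1)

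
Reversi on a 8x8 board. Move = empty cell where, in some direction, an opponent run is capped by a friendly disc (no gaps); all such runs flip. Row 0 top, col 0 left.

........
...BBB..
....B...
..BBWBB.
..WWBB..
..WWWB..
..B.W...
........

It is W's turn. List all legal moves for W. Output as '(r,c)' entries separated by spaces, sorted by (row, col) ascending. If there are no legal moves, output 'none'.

Answer: (0,4) (0,6) (2,1) (2,2) (2,3) (2,6) (2,7) (3,1) (3,7) (4,6) (5,6) (7,1) (7,2)

Derivation:
(0,2): no bracket -> illegal
(0,3): no bracket -> illegal
(0,4): flips 2 -> legal
(0,5): no bracket -> illegal
(0,6): flips 3 -> legal
(1,2): no bracket -> illegal
(1,6): no bracket -> illegal
(2,1): flips 1 -> legal
(2,2): flips 1 -> legal
(2,3): flips 1 -> legal
(2,5): no bracket -> illegal
(2,6): flips 2 -> legal
(2,7): flips 2 -> legal
(3,1): flips 2 -> legal
(3,7): flips 2 -> legal
(4,1): no bracket -> illegal
(4,6): flips 3 -> legal
(4,7): no bracket -> illegal
(5,1): no bracket -> illegal
(5,6): flips 2 -> legal
(6,1): no bracket -> illegal
(6,3): no bracket -> illegal
(6,5): no bracket -> illegal
(6,6): no bracket -> illegal
(7,1): flips 1 -> legal
(7,2): flips 1 -> legal
(7,3): no bracket -> illegal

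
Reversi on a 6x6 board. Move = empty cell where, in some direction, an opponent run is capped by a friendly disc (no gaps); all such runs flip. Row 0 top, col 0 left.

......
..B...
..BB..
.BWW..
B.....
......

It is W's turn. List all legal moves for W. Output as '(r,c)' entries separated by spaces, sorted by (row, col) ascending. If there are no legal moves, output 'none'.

(0,1): no bracket -> illegal
(0,2): flips 2 -> legal
(0,3): no bracket -> illegal
(1,1): flips 1 -> legal
(1,3): flips 1 -> legal
(1,4): flips 1 -> legal
(2,0): no bracket -> illegal
(2,1): no bracket -> illegal
(2,4): no bracket -> illegal
(3,0): flips 1 -> legal
(3,4): no bracket -> illegal
(4,1): no bracket -> illegal
(4,2): no bracket -> illegal
(5,0): no bracket -> illegal
(5,1): no bracket -> illegal

Answer: (0,2) (1,1) (1,3) (1,4) (3,0)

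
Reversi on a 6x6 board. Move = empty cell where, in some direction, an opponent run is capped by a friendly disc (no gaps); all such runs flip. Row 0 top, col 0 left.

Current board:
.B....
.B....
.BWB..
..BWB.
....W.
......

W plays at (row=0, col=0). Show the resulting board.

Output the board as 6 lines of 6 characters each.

Answer: WB....
.W....
.BWB..
..BWB.
....W.
......

Derivation:
Place W at (0,0); scan 8 dirs for brackets.
Dir NW: edge -> no flip
Dir N: edge -> no flip
Dir NE: edge -> no flip
Dir W: edge -> no flip
Dir E: opp run (0,1), next='.' -> no flip
Dir SW: edge -> no flip
Dir S: first cell '.' (not opp) -> no flip
Dir SE: opp run (1,1) capped by W -> flip
All flips: (1,1)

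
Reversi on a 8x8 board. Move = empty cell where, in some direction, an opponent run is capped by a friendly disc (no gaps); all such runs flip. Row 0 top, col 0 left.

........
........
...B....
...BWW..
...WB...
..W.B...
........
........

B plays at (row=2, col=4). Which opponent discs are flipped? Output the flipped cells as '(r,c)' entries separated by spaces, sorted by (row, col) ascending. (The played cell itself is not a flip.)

Answer: (3,4)

Derivation:
Dir NW: first cell '.' (not opp) -> no flip
Dir N: first cell '.' (not opp) -> no flip
Dir NE: first cell '.' (not opp) -> no flip
Dir W: first cell 'B' (not opp) -> no flip
Dir E: first cell '.' (not opp) -> no flip
Dir SW: first cell 'B' (not opp) -> no flip
Dir S: opp run (3,4) capped by B -> flip
Dir SE: opp run (3,5), next='.' -> no flip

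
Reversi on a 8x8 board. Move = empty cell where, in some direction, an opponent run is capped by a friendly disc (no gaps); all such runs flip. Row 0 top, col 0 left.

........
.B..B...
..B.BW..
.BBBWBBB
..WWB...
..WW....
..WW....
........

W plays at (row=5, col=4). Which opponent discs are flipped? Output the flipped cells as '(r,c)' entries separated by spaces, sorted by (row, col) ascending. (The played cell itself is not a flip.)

Answer: (4,4)

Derivation:
Dir NW: first cell 'W' (not opp) -> no flip
Dir N: opp run (4,4) capped by W -> flip
Dir NE: first cell '.' (not opp) -> no flip
Dir W: first cell 'W' (not opp) -> no flip
Dir E: first cell '.' (not opp) -> no flip
Dir SW: first cell 'W' (not opp) -> no flip
Dir S: first cell '.' (not opp) -> no flip
Dir SE: first cell '.' (not opp) -> no flip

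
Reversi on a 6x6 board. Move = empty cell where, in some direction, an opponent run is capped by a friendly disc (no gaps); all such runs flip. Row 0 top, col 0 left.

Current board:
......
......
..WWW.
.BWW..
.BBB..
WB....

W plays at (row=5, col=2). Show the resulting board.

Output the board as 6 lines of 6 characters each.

Place W at (5,2); scan 8 dirs for brackets.
Dir NW: opp run (4,1), next='.' -> no flip
Dir N: opp run (4,2) capped by W -> flip
Dir NE: opp run (4,3), next='.' -> no flip
Dir W: opp run (5,1) capped by W -> flip
Dir E: first cell '.' (not opp) -> no flip
Dir SW: edge -> no flip
Dir S: edge -> no flip
Dir SE: edge -> no flip
All flips: (4,2) (5,1)

Answer: ......
......
..WWW.
.BWW..
.BWB..
WWW...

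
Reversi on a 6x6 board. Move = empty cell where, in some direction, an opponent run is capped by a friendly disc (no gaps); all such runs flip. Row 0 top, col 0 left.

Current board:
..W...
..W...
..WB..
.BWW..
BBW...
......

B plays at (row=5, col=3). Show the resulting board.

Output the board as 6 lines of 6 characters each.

Answer: ..W...
..W...
..WB..
.BWW..
BBB...
...B..

Derivation:
Place B at (5,3); scan 8 dirs for brackets.
Dir NW: opp run (4,2) capped by B -> flip
Dir N: first cell '.' (not opp) -> no flip
Dir NE: first cell '.' (not opp) -> no flip
Dir W: first cell '.' (not opp) -> no flip
Dir E: first cell '.' (not opp) -> no flip
Dir SW: edge -> no flip
Dir S: edge -> no flip
Dir SE: edge -> no flip
All flips: (4,2)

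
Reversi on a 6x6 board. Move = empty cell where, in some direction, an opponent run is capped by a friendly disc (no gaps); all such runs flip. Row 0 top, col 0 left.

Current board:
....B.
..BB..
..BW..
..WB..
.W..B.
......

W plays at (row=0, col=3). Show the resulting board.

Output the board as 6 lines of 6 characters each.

Place W at (0,3); scan 8 dirs for brackets.
Dir NW: edge -> no flip
Dir N: edge -> no flip
Dir NE: edge -> no flip
Dir W: first cell '.' (not opp) -> no flip
Dir E: opp run (0,4), next='.' -> no flip
Dir SW: opp run (1,2), next='.' -> no flip
Dir S: opp run (1,3) capped by W -> flip
Dir SE: first cell '.' (not opp) -> no flip
All flips: (1,3)

Answer: ...WB.
..BW..
..BW..
..WB..
.W..B.
......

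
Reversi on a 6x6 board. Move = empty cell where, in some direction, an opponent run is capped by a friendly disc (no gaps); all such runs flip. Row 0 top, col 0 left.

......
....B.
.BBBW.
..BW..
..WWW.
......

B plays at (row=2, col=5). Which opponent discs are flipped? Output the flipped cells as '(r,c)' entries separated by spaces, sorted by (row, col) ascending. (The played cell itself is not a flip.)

Dir NW: first cell 'B' (not opp) -> no flip
Dir N: first cell '.' (not opp) -> no flip
Dir NE: edge -> no flip
Dir W: opp run (2,4) capped by B -> flip
Dir E: edge -> no flip
Dir SW: first cell '.' (not opp) -> no flip
Dir S: first cell '.' (not opp) -> no flip
Dir SE: edge -> no flip

Answer: (2,4)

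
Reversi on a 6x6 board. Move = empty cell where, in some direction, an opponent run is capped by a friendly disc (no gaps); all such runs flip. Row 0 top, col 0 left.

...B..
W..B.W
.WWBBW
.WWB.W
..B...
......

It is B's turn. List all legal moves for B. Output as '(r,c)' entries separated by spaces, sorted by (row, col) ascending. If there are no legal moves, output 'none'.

(0,0): no bracket -> illegal
(0,1): no bracket -> illegal
(0,4): no bracket -> illegal
(0,5): no bracket -> illegal
(1,1): flips 1 -> legal
(1,2): flips 2 -> legal
(1,4): no bracket -> illegal
(2,0): flips 3 -> legal
(3,0): flips 2 -> legal
(3,4): no bracket -> illegal
(4,0): flips 2 -> legal
(4,1): flips 1 -> legal
(4,3): no bracket -> illegal
(4,4): no bracket -> illegal
(4,5): no bracket -> illegal

Answer: (1,1) (1,2) (2,0) (3,0) (4,0) (4,1)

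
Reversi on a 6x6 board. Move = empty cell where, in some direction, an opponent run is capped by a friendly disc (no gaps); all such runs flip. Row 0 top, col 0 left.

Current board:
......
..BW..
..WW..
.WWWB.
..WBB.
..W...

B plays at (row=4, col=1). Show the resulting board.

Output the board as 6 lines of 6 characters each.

Place B at (4,1); scan 8 dirs for brackets.
Dir NW: first cell '.' (not opp) -> no flip
Dir N: opp run (3,1), next='.' -> no flip
Dir NE: opp run (3,2) (2,3), next='.' -> no flip
Dir W: first cell '.' (not opp) -> no flip
Dir E: opp run (4,2) capped by B -> flip
Dir SW: first cell '.' (not opp) -> no flip
Dir S: first cell '.' (not opp) -> no flip
Dir SE: opp run (5,2), next=edge -> no flip
All flips: (4,2)

Answer: ......
..BW..
..WW..
.WWWB.
.BBBB.
..W...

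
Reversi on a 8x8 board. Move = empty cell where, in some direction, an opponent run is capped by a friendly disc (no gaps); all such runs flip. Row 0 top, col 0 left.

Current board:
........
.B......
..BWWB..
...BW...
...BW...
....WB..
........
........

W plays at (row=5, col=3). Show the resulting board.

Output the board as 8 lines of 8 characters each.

Place W at (5,3); scan 8 dirs for brackets.
Dir NW: first cell '.' (not opp) -> no flip
Dir N: opp run (4,3) (3,3) capped by W -> flip
Dir NE: first cell 'W' (not opp) -> no flip
Dir W: first cell '.' (not opp) -> no flip
Dir E: first cell 'W' (not opp) -> no flip
Dir SW: first cell '.' (not opp) -> no flip
Dir S: first cell '.' (not opp) -> no flip
Dir SE: first cell '.' (not opp) -> no flip
All flips: (3,3) (4,3)

Answer: ........
.B......
..BWWB..
...WW...
...WW...
...WWB..
........
........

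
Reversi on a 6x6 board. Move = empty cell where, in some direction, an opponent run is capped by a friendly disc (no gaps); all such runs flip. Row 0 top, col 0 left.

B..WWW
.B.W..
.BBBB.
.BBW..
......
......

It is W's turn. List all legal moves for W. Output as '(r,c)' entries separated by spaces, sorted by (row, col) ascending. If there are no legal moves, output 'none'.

(0,1): no bracket -> illegal
(0,2): no bracket -> illegal
(1,0): no bracket -> illegal
(1,2): no bracket -> illegal
(1,4): no bracket -> illegal
(1,5): flips 1 -> legal
(2,0): no bracket -> illegal
(2,5): no bracket -> illegal
(3,0): flips 2 -> legal
(3,4): no bracket -> illegal
(3,5): flips 1 -> legal
(4,0): flips 2 -> legal
(4,1): no bracket -> illegal
(4,2): no bracket -> illegal
(4,3): no bracket -> illegal

Answer: (1,5) (3,0) (3,5) (4,0)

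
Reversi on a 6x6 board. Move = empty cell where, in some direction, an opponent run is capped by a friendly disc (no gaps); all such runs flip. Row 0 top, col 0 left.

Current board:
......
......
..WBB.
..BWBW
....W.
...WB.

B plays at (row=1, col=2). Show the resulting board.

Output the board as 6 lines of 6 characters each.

Place B at (1,2); scan 8 dirs for brackets.
Dir NW: first cell '.' (not opp) -> no flip
Dir N: first cell '.' (not opp) -> no flip
Dir NE: first cell '.' (not opp) -> no flip
Dir W: first cell '.' (not opp) -> no flip
Dir E: first cell '.' (not opp) -> no flip
Dir SW: first cell '.' (not opp) -> no flip
Dir S: opp run (2,2) capped by B -> flip
Dir SE: first cell 'B' (not opp) -> no flip
All flips: (2,2)

Answer: ......
..B...
..BBB.
..BWBW
....W.
...WB.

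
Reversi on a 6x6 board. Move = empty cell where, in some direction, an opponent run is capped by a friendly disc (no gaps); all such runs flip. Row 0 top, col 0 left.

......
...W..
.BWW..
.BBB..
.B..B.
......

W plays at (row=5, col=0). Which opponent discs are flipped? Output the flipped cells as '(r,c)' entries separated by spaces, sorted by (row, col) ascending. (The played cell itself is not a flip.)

Dir NW: edge -> no flip
Dir N: first cell '.' (not opp) -> no flip
Dir NE: opp run (4,1) (3,2) capped by W -> flip
Dir W: edge -> no flip
Dir E: first cell '.' (not opp) -> no flip
Dir SW: edge -> no flip
Dir S: edge -> no flip
Dir SE: edge -> no flip

Answer: (3,2) (4,1)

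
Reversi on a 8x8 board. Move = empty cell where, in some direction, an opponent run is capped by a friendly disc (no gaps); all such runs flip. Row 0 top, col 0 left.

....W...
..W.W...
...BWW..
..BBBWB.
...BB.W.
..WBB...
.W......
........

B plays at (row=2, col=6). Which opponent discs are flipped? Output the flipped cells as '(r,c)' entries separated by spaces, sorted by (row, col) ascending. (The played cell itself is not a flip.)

Dir NW: first cell '.' (not opp) -> no flip
Dir N: first cell '.' (not opp) -> no flip
Dir NE: first cell '.' (not opp) -> no flip
Dir W: opp run (2,5) (2,4) capped by B -> flip
Dir E: first cell '.' (not opp) -> no flip
Dir SW: opp run (3,5) capped by B -> flip
Dir S: first cell 'B' (not opp) -> no flip
Dir SE: first cell '.' (not opp) -> no flip

Answer: (2,4) (2,5) (3,5)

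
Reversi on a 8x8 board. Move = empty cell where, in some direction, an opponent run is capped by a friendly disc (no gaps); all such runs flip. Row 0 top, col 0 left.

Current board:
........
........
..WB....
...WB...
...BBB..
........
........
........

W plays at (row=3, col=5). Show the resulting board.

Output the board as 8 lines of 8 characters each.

Answer: ........
........
..WB....
...WWW..
...BBB..
........
........
........

Derivation:
Place W at (3,5); scan 8 dirs for brackets.
Dir NW: first cell '.' (not opp) -> no flip
Dir N: first cell '.' (not opp) -> no flip
Dir NE: first cell '.' (not opp) -> no flip
Dir W: opp run (3,4) capped by W -> flip
Dir E: first cell '.' (not opp) -> no flip
Dir SW: opp run (4,4), next='.' -> no flip
Dir S: opp run (4,5), next='.' -> no flip
Dir SE: first cell '.' (not opp) -> no flip
All flips: (3,4)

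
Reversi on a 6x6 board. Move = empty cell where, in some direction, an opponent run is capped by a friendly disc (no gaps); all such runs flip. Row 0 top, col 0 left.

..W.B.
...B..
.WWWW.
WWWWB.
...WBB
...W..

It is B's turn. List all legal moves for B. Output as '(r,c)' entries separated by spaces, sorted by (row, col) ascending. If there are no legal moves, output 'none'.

Answer: (1,1) (1,2) (1,4) (3,5) (4,0) (4,2) (5,2)

Derivation:
(0,1): no bracket -> illegal
(0,3): no bracket -> illegal
(1,0): no bracket -> illegal
(1,1): flips 2 -> legal
(1,2): flips 1 -> legal
(1,4): flips 1 -> legal
(1,5): no bracket -> illegal
(2,0): no bracket -> illegal
(2,5): no bracket -> illegal
(3,5): flips 1 -> legal
(4,0): flips 2 -> legal
(4,1): no bracket -> illegal
(4,2): flips 1 -> legal
(5,2): flips 1 -> legal
(5,4): no bracket -> illegal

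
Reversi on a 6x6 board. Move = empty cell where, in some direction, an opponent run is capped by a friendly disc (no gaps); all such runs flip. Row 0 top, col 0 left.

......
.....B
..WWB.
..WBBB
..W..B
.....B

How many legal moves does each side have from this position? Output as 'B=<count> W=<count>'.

-- B to move --
(1,1): flips 1 -> legal
(1,2): flips 1 -> legal
(1,3): flips 1 -> legal
(1,4): no bracket -> illegal
(2,1): flips 2 -> legal
(3,1): flips 1 -> legal
(4,1): no bracket -> illegal
(4,3): no bracket -> illegal
(5,1): flips 1 -> legal
(5,2): no bracket -> illegal
(5,3): no bracket -> illegal
B mobility = 6
-- W to move --
(0,4): no bracket -> illegal
(0,5): no bracket -> illegal
(1,3): no bracket -> illegal
(1,4): no bracket -> illegal
(2,5): flips 1 -> legal
(4,3): flips 1 -> legal
(4,4): flips 1 -> legal
(5,4): no bracket -> illegal
W mobility = 3

Answer: B=6 W=3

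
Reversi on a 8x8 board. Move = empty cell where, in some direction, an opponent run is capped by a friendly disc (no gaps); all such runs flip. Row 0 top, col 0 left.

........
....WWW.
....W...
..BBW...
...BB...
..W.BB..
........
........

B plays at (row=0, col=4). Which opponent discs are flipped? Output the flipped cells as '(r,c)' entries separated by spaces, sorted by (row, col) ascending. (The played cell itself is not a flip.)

Dir NW: edge -> no flip
Dir N: edge -> no flip
Dir NE: edge -> no flip
Dir W: first cell '.' (not opp) -> no flip
Dir E: first cell '.' (not opp) -> no flip
Dir SW: first cell '.' (not opp) -> no flip
Dir S: opp run (1,4) (2,4) (3,4) capped by B -> flip
Dir SE: opp run (1,5), next='.' -> no flip

Answer: (1,4) (2,4) (3,4)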